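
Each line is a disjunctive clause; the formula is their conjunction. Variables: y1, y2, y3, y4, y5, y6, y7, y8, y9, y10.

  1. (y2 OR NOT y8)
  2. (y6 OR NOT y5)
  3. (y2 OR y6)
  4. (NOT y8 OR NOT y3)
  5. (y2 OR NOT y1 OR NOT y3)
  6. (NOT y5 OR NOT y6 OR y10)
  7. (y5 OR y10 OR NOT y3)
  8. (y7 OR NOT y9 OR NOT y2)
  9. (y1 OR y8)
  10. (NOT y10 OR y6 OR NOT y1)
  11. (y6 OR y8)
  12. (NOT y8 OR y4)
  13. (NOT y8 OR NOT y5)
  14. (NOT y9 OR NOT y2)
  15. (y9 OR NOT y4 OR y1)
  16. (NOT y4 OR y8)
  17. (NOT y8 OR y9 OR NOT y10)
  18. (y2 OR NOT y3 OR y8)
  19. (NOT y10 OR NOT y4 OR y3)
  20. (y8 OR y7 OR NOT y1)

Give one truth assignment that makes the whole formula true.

y1 = 1, y2 = 0, y3 = 0, y4 = 0, y5 = 0, y6 = 1, y7 = 1, y8 = 0, y9 = 1, y10 = 1

Pure literal: y7 appears only positively; assign y7 = True.
Try y1 = True.
Branch on y2: take y2 = False.
  then y8 is forced to False.
  then y6 is forced to True.
  then y3 is forced to False.
  then y4 is forced to False.
The remaining clauses are satisfied by y5 = False, y9 = True, y10 = True.
Check each clause:
  1. (y2 OR NOT y8) — NOT y8 is true.
  2. (y6 OR NOT y5) — NOT y5 is true.
  3. (y6 OR y2) — y6 is true.
  4. (NOT y8 OR NOT y3) — NOT y8 is true.
  5. (y2 OR NOT y1 OR NOT y3) — NOT y3 is true.
  6. (NOT y5 OR NOT y6 OR y10) — y10 is true.
  7. (y5 OR NOT y3 OR y10) — y10 is true.
  8. (y7 OR NOT y9 OR NOT y2) — y7 is true.
  9. (y1 OR y8) — y1 is true.
  10. (NOT y1 OR y6 OR NOT y10) — y6 is true.
  11. (y8 OR y6) — y6 is true.
  12. (NOT y8 OR y4) — NOT y8 is true.
  13. (NOT y5 OR NOT y8) — NOT y8 is true.
  14. (NOT y9 OR NOT y2) — NOT y2 is true.
  15. (y9 OR NOT y4 OR y1) — y1 is true.
  16. (y8 OR NOT y4) — NOT y4 is true.
  17. (NOT y8 OR y9 OR NOT y10) — NOT y8 is true.
  18. (y8 OR NOT y3 OR y2) — NOT y3 is true.
  19. (y3 OR NOT y4 OR NOT y10) — NOT y4 is true.
  20. (NOT y1 OR y8 OR y7) — y7 is true.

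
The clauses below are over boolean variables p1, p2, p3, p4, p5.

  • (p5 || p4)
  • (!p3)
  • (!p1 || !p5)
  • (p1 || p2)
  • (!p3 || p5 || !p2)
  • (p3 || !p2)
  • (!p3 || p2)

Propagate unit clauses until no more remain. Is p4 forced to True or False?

True

Unit clause (!p3) sets p3 = False.
In (p3 || !p2), p3 is now false; !p2 must hold, so p2 = False.
From (p1 || p2) and p2 = False: p1 = True.
(!p5 || !p1): since p1 = True, the clause reduces to (!p5). p5 = False.
(p5 || p4): since p5 = False, the clause reduces to (p4). p4 = True.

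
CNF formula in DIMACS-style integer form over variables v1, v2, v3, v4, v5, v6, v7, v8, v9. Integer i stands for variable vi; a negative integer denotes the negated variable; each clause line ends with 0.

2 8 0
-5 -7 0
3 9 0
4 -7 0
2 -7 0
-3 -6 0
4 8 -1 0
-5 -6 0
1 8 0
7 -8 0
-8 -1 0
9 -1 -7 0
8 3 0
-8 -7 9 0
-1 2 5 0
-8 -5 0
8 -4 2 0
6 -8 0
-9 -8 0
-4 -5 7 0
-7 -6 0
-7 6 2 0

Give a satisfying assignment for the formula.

Pure literal: v2 appears only positively; assign v2 = True.
Set v1 = True and propagate.
  then v8 is forced to False.
  then v4 is forced to True.
  then v3 is forced to True.
  then v6 is forced to False.
Set v5 = False and propagate.
Try v7 = False.
v9 is now unconstrained; take v9 = True.
Check each clause:
  1. (v2 || v8) — v2 is true.
  2. (!v7 || !v5) — !v7 is true.
  3. (v9 || v3) — v9 is true.
  4. (!v7 || v4) — !v7 is true.
  5. (!v7 || v2) — !v7 is true.
  6. (!v3 || !v6) — !v6 is true.
  7. (v8 || v4 || !v1) — v4 is true.
  8. (!v5 || !v6) — !v6 is true.
  9. (v1 || v8) — v1 is true.
  10. (v7 || !v8) — !v8 is true.
  11. (!v1 || !v8) — !v8 is true.
  12. (!v7 || !v1 || v9) — v9 is true.
  13. (v3 || v8) — v3 is true.
  14. (!v7 || !v8 || v9) — !v8 is true.
  15. (!v1 || v5 || v2) — v2 is true.
  16. (!v8 || !v5) — !v8 is true.
  17. (v8 || !v4 || v2) — v2 is true.
  18. (!v8 || v6) — !v8 is true.
  19. (!v8 || !v9) — !v8 is true.
  20. (!v5 || v7 || !v4) — !v5 is true.
  21. (!v6 || !v7) — !v7 is true.
  22. (!v7 || v2 || v6) — !v7 is true.

v1 = T, v2 = T, v3 = T, v4 = T, v5 = F, v6 = F, v7 = F, v8 = F, v9 = T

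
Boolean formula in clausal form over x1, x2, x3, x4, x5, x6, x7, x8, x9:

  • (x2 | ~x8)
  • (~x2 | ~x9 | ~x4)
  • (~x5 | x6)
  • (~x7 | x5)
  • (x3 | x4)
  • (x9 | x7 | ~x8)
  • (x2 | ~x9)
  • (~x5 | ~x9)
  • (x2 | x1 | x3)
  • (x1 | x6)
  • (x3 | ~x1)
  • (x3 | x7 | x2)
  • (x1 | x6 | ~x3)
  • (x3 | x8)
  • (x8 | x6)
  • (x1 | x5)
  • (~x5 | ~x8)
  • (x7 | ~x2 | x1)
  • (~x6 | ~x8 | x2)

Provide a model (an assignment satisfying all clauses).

x1=1, x2=0, x3=1, x4=0, x5=1, x6=1, x7=0, x8=0, x9=0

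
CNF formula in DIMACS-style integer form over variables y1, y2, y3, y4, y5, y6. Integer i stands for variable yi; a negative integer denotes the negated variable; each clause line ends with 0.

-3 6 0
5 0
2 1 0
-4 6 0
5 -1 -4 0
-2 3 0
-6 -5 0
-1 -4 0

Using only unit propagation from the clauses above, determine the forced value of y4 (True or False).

Unit clause (y5) sets y5 = True.
(¬y6 ∨ ¬y5) with y5 = True leaves only ¬y6, so y6 = False.
From (¬y3 ∨ y6) and y6 = False: y3 = False.
From (¬y4 ∨ y6) and y6 = False: y4 = False.

False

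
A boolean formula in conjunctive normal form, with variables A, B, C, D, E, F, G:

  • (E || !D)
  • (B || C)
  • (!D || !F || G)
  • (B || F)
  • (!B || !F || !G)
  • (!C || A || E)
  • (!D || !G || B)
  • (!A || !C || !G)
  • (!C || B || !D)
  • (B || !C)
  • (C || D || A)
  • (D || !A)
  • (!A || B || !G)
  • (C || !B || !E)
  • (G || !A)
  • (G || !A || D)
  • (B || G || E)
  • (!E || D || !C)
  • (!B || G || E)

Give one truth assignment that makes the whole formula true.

A=F, B=T, C=T, D=T, E=T, F=F, G=F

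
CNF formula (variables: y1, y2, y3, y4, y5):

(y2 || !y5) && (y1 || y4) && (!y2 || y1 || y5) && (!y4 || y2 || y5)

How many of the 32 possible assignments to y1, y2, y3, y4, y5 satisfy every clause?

Case analysis on y2 and y5:
  y2=1, y5=1: y3 free; 3 ways for (y1,y4) × 2^1 = 6.
  y2=1, y5=0: remaining (y1,y3,y4) ∈ {(1,0,0); (1,0,1); (1,1,0); (1,1,1)} — 4.
  y2=0, y5=1: a clause becomes empty — 0.
  y2=0, y5=0: remaining (y1,y3,y4) ∈ {(1,0,0); (1,1,0)} — 2.
Total: 6 + 4 + 0 + 2 = 12.

12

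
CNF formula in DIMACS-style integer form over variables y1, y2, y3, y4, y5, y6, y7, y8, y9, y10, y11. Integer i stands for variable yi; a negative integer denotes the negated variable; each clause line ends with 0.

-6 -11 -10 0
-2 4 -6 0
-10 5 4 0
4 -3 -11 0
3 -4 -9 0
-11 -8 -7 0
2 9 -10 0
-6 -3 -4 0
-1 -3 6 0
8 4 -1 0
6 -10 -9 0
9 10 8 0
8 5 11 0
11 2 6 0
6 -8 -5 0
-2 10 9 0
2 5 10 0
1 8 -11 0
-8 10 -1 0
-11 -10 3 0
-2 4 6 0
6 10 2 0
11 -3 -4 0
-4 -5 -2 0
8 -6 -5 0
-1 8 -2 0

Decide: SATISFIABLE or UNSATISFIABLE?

SATISFIABLE

Pure literal: y7 appears only negated; assign y7 = False.
Set y1 = False and propagate.
Try y2 = False.
For the remaining variables, y3 = True, y4 = False, y5 = True, y6 = True, y8 = True, y9 = True, y10 = False, y11 = False works.
So y1=False  y2=False  y3=True  y4=False  y5=True  y6=True  y7=False  y8=True  y9=True  y10=False  y11=False is a satisfying assignment.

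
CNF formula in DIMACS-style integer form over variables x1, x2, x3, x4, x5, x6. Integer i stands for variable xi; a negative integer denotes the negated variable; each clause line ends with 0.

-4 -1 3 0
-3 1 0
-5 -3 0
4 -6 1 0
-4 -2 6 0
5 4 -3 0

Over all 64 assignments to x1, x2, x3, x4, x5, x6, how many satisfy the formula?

21

Split on x3, then x4.
  x3=T, x4=T: remaining (x1,x2,x5,x6) ∈ {(T,F,F,F); (T,F,F,T); (T,T,F,T)} — 3.
  x3=T, x4=F: a clause becomes empty — 0.
  x3=F, x4=T: x5 free; 3 ways for (x1,x2,x6) × 2^1 = 6.
  x3=F, x4=F: x2, x5 free; 3 ways for (x1,x6) × 2^2 = 12.
Total: 3 + 0 + 6 + 12 = 21.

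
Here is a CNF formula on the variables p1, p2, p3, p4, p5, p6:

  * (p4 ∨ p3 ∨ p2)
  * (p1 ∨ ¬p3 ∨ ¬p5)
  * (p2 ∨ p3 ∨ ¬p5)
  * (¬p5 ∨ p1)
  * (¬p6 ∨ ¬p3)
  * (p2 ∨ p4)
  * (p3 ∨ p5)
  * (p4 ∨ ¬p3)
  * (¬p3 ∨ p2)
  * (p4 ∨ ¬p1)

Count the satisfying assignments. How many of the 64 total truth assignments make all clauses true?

5

Satisfying assignments:
  p1=F p2=T p3=T p4=T p5=F p6=F
  p1=T p2=T p3=F p4=T p5=T p6=F
  p1=T p2=T p3=F p4=T p5=T p6=T
  p1=T p2=T p3=T p4=T p5=F p6=F
  p1=T p2=T p3=T p4=T p5=T p6=F
Count: 5.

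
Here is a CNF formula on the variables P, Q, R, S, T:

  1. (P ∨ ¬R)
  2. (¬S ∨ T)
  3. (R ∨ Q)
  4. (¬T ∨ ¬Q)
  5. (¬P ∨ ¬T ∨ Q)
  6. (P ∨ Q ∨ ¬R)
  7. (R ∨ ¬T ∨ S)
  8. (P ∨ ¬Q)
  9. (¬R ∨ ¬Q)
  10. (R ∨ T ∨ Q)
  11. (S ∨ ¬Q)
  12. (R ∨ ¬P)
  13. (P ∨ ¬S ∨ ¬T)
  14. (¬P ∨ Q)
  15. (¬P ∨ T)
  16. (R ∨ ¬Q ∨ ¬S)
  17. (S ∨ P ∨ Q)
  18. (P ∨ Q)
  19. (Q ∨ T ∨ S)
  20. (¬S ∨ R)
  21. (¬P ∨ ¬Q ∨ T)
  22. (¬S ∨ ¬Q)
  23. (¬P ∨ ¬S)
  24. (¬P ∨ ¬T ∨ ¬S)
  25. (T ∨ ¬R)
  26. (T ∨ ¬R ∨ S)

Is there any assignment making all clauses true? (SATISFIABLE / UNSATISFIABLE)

Q = True:
  propagation gives T=False, S=False; an empty clause results — contradiction.
Q = False:
  propagation gives R=True, P=True; an empty clause results — contradiction.
Every branch closes, so no satisfying assignment exists.

UNSATISFIABLE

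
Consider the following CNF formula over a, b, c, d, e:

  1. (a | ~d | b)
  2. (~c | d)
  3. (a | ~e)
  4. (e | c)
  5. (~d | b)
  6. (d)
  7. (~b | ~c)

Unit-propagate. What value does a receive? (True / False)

Unit clause (d) sets d = True.
From (~d | b) and d = True: b = True.
(~c | ~b) with b = True leaves only ~c, so c = False.
(e | c): since c = False, the clause reduces to (e). e = True.
From (~e | a) and e = True: a = True.

True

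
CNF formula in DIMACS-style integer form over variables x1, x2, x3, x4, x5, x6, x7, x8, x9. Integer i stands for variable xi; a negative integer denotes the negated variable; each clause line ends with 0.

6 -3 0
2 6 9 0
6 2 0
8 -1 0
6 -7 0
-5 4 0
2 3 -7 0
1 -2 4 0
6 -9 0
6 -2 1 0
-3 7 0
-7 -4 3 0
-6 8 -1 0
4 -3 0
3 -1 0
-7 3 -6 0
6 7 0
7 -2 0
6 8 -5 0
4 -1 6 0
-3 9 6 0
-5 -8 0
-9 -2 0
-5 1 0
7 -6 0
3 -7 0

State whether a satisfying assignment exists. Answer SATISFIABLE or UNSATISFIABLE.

Pure literal: x5 appears only negated; assign x5 = False.
Set x1 = False and propagate.
Try x2 = False.
  then x6 is forced to True.
  then x7 is forced to True.
  then x3 is forced to True.
  then x4 is forced to True.
x8, x9 are now unconstrained; take x8 = True, x9 = False.
So x1=F, x2=F, x3=T, x4=T, x5=F, x6=T, x7=T, x8=T, x9=F is a satisfying assignment.

SATISFIABLE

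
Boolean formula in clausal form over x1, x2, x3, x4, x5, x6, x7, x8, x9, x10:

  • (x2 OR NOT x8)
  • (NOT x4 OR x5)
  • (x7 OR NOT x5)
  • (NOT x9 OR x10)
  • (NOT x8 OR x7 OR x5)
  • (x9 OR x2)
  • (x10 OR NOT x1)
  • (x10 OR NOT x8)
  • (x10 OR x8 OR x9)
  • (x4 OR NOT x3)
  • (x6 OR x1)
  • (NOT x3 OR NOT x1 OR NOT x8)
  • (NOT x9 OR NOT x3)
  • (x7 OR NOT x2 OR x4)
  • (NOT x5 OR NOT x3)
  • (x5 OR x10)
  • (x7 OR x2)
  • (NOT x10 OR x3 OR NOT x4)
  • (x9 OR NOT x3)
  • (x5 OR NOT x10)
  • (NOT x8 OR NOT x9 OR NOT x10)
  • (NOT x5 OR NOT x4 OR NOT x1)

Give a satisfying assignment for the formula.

x1 = F, x2 = F, x3 = F, x4 = F, x5 = T, x6 = T, x7 = T, x8 = F, x9 = T, x10 = T

Check each clause:
  1. (x2 OR NOT x8) — NOT x8 is true.
  2. (NOT x4 OR x5) — NOT x4 is true.
  3. (NOT x5 OR x7) — x7 is true.
  4. (NOT x9 OR x10) — x10 is true.
  5. (x7 OR x5 OR NOT x8) — NOT x8 is true.
  6. (x9 OR x2) — x9 is true.
  7. (x10 OR NOT x1) — x10 is true.
  8. (x10 OR NOT x8) — NOT x8 is true.
  9. (x10 OR x9 OR x8) — x9 is true.
  10. (x4 OR NOT x3) — NOT x3 is true.
  11. (x1 OR x6) — x6 is true.
  12. (NOT x1 OR NOT x8 OR NOT x3) — NOT x8 is true.
  13. (NOT x9 OR NOT x3) — NOT x3 is true.
  14. (x7 OR NOT x2 OR x4) — NOT x2 is true.
  15. (NOT x3 OR NOT x5) — NOT x3 is true.
  16. (x10 OR x5) — x10 is true.
  17. (x7 OR x2) — x7 is true.
  18. (x3 OR NOT x10 OR NOT x4) — NOT x4 is true.
  19. (x9 OR NOT x3) — x9 is true.
  20. (NOT x10 OR x5) — x5 is true.
  21. (NOT x10 OR NOT x9 OR NOT x8) — NOT x8 is true.
  22. (NOT x1 OR NOT x5 OR NOT x4) — NOT x4 is true.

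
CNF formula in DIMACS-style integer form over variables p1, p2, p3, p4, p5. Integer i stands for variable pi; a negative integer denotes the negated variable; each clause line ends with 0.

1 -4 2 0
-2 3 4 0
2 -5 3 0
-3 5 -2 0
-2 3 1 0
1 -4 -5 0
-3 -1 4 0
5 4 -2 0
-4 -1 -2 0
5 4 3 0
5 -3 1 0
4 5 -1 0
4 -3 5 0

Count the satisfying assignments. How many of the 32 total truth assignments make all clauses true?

5

The models are:
  p1=0 p2=0 p3=1 p4=0 p5=1
  p1=0 p2=1 p3=1 p4=0 p5=1
  p1=1 p2=0 p3=0 p4=1 p5=0
  p1=1 p2=0 p3=1 p4=1 p5=0
  p1=1 p2=0 p3=1 p4=1 p5=1
Count: 5.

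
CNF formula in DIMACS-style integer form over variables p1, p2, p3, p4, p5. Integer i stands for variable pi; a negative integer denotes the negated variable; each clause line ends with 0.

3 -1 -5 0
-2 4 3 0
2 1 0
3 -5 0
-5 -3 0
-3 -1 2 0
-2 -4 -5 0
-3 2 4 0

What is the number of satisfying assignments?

8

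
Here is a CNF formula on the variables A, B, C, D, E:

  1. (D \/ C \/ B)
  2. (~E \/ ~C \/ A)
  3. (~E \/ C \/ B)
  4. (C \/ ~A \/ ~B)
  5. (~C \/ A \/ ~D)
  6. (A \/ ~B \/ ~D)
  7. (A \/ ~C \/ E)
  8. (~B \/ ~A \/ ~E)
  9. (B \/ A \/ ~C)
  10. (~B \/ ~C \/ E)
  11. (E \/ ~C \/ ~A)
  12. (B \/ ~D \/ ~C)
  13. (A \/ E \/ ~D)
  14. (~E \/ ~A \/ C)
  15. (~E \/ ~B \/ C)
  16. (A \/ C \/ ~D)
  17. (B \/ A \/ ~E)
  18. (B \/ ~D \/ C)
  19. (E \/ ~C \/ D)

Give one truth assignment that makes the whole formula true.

Try A = True.
The remaining clauses are satisfied by B = False, C = True, D = False, E = True.
Every clause has at least one true literal under this assignment.

A = 1, B = 0, C = 1, D = 0, E = 1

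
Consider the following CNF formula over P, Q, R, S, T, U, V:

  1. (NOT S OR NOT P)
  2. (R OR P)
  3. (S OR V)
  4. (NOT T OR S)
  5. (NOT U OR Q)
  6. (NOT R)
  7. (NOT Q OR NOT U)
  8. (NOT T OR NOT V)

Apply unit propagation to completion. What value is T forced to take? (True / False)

False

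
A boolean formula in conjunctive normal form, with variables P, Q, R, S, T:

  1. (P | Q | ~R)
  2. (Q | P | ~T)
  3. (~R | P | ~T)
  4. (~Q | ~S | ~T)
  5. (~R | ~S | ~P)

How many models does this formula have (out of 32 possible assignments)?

Split on P, then Q.
  P=T, Q=T: 5 of the 8 assignments to (R,S,T) work.
  P=T, Q=F: T free; 3 ways for (R,S) × 2^1 = 6.
  P=F, Q=T: 5 of the 8 assignments to (R,S,T) work.
  P=F, Q=F: remaining (R,S,T) ∈ {(F,F,F); (F,T,F)} — 2.
Total: 5 + 6 + 5 + 2 = 18.

18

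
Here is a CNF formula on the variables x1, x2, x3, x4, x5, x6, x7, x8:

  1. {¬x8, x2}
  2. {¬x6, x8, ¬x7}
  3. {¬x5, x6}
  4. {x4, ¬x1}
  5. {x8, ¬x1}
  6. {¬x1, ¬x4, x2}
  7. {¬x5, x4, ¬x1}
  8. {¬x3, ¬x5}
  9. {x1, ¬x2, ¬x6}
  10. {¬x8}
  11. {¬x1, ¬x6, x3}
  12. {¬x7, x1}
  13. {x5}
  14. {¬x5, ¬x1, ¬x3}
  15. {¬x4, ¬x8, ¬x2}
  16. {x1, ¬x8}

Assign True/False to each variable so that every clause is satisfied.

x1 = False, x2 = False, x3 = False, x4 = True, x5 = True, x6 = True, x7 = False, x8 = False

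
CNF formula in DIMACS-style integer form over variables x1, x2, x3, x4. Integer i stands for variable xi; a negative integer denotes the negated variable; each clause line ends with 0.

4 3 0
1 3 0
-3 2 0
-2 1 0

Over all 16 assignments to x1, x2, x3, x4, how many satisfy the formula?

The models are:
  x1=T x2=F x3=F x4=T
  x1=T x2=T x3=F x4=T
  x1=T x2=T x3=T x4=F
  x1=T x2=T x3=T x4=T
Count: 4.

4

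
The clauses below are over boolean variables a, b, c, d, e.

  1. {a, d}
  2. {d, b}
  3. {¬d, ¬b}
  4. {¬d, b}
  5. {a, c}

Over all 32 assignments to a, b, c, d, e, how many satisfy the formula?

4

Satisfying assignments:
  a=1 b=1 c=0 d=0 e=0
  a=1 b=1 c=0 d=0 e=1
  a=1 b=1 c=1 d=0 e=0
  a=1 b=1 c=1 d=0 e=1
That's 4 in total.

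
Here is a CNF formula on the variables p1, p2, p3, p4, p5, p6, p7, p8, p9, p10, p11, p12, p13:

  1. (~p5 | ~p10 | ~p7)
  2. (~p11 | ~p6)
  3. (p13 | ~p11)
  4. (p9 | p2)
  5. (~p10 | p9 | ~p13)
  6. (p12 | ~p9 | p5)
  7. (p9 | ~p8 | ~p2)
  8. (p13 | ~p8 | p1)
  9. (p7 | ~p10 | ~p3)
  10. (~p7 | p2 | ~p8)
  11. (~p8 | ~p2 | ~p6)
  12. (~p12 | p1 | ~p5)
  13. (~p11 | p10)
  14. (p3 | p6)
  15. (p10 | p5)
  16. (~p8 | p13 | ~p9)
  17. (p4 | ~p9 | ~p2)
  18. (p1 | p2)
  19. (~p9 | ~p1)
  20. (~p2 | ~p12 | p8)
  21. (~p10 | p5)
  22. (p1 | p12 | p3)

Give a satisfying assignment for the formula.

Pure literal: p4 appears only positively; assign p4 = True.
p11 occurs only negated in the remaining clauses — set p11 = False.
Try p1 = False.
  then p2 is forced to True.
Try p3 = True.
The remaining clauses are satisfied by p5 = True, p6 = False, p7 = True, p8 = False, p9 = True, p10 = False, p12 = False, p13 = False.
Check each clause:
  1. (~p10 | ~p5 | ~p7) — ~p10 is true.
  2. (~p11 | ~p6) — ~p6 is true.
  3. (~p11 | p13) — ~p11 is true.
  4. (p9 | p2) — p9 is true.
  5. (~p13 | ~p10 | p9) — p9 is true.
  6. (~p9 | p12 | p5) — p5 is true.
  7. (~p8 | p9 | ~p2) — ~p8 is true.
  8. (~p8 | p1 | p13) — ~p8 is true.
  9. (~p10 | ~p3 | p7) — ~p10 is true.
  10. (p2 | ~p7 | ~p8) — ~p8 is true.
  11. (~p8 | ~p2 | ~p6) — ~p8 is true.
  12. (~p12 | p1 | ~p5) — ~p12 is true.
  13. (p10 | ~p11) — ~p11 is true.
  14. (p6 | p3) — p3 is true.
  15. (p10 | p5) — p5 is true.
  16. (~p8 | ~p9 | p13) — ~p8 is true.
  17. (~p2 | ~p9 | p4) — p4 is true.
  18. (p2 | p1) — p2 is true.
  19. (~p9 | ~p1) — ~p1 is true.
  20. (p8 | ~p12 | ~p2) — ~p12 is true.
  21. (~p10 | p5) — p5 is true.
  22. (p3 | p12 | p1) — p3 is true.

p1=False  p2=True  p3=True  p4=True  p5=True  p6=False  p7=True  p8=False  p9=True  p10=False  p11=False  p12=False  p13=False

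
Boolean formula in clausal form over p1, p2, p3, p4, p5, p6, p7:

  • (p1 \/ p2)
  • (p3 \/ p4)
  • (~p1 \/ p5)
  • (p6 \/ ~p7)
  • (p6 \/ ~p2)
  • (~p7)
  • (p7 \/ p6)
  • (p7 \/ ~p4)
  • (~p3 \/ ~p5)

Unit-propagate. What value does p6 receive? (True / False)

True

(~p7) stands alone — p7 = False.
(p6 \/ p7) with p7 = False leaves only p6, so p6 = True.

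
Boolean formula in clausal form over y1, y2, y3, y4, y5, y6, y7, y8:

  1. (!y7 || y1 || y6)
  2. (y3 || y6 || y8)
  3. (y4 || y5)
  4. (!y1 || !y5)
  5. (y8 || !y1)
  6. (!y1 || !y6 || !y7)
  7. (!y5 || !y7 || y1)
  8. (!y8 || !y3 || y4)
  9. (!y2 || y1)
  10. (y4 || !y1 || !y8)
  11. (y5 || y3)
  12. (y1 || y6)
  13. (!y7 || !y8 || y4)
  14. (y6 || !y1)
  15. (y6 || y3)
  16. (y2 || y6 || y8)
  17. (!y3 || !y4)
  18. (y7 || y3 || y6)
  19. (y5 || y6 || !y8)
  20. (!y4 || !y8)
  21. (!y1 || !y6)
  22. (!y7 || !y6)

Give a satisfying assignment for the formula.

y1=F, y2=F, y3=T, y4=F, y5=T, y6=T, y7=F, y8=F

Check each clause:
  1. (!y7 || y1 || y6) — !y7 is true.
  2. (y6 || y3 || y8) — y3 is true.
  3. (y5 || y4) — y5 is true.
  4. (!y5 || !y1) — !y1 is true.
  5. (y8 || !y1) — !y1 is true.
  6. (!y6 || !y1 || !y7) — !y7 is true.
  7. (y1 || !y5 || !y7) — !y7 is true.
  8. (!y3 || y4 || !y8) — !y8 is true.
  9. (y1 || !y2) — !y2 is true.
  10. (!y1 || !y8 || y4) — !y8 is true.
  11. (y5 || y3) — y3 is true.
  12. (y6 || y1) — y6 is true.
  13. (!y7 || y4 || !y8) — !y8 is true.
  14. (!y1 || y6) — y6 is true.
  15. (y3 || y6) — y3 is true.
  16. (y6 || y2 || y8) — y6 is true.
  17. (!y4 || !y3) — !y4 is true.
  18. (y3 || y6 || y7) — y3 is true.
  19. (y5 || y6 || !y8) — !y8 is true.
  20. (!y4 || !y8) — !y8 is true.
  21. (!y6 || !y1) — !y1 is true.
  22. (!y7 || !y6) — !y7 is true.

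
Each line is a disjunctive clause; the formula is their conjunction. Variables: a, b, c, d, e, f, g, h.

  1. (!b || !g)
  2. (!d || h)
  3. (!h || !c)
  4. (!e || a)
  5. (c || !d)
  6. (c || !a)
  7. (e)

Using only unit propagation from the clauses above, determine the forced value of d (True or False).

False

Unit clause (e) sets e = True.
(a || !e): since e = True, the clause reduces to (a). a = True.
(!a || c): since a = True, the clause reduces to (c). c = True.
In (!c || !h), !c is now false; !h must hold, so h = False.
(h || !d) with h = False leaves only !d, so d = False.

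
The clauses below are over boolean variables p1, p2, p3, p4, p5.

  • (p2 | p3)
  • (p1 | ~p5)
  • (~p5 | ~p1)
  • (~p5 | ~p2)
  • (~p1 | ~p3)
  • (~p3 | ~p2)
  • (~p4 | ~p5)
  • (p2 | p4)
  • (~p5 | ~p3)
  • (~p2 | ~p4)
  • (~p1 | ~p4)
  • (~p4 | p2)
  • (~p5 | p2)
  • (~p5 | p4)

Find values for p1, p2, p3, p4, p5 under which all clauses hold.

p1=True, p2=True, p3=False, p4=False, p5=False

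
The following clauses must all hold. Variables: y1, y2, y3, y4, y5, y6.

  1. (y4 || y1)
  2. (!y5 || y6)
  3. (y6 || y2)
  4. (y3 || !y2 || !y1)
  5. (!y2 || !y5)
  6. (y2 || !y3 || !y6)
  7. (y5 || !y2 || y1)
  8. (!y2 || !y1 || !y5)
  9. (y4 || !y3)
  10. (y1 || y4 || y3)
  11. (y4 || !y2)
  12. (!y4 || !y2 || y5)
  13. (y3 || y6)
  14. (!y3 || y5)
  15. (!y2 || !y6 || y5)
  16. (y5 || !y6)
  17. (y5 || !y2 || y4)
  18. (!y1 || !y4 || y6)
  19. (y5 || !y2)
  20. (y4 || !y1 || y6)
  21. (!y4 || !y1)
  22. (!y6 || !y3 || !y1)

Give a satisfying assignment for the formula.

y1 = True  y2 = False  y3 = False  y4 = False  y5 = True  y6 = True

Check each clause:
  1. (y1 || y4) — y1 is true.
  2. (y6 || !y5) — y6 is true.
  3. (y6 || y2) — y6 is true.
  4. (!y1 || !y2 || y3) — !y2 is true.
  5. (!y2 || !y5) — !y2 is true.
  6. (!y3 || y2 || !y6) — !y3 is true.
  7. (y5 || y1 || !y2) — y1 is true.
  8. (!y5 || !y2 || !y1) — !y2 is true.
  9. (y4 || !y3) — !y3 is true.
  10. (y4 || y1 || y3) — y1 is true.
  11. (y4 || !y2) — !y2 is true.
  12. (!y2 || y5 || !y4) — !y4 is true.
  13. (y3 || y6) — y6 is true.
  14. (y5 || !y3) — y5 is true.
  15. (y5 || !y6 || !y2) — y5 is true.
  16. (y5 || !y6) — y5 is true.
  17. (y5 || !y2 || y4) — y5 is true.
  18. (!y4 || y6 || !y1) — !y4 is true.
  19. (y5 || !y2) — y5 is true.
  20. (y4 || !y1 || y6) — y6 is true.
  21. (!y1 || !y4) — !y4 is true.
  22. (!y3 || !y1 || !y6) — !y3 is true.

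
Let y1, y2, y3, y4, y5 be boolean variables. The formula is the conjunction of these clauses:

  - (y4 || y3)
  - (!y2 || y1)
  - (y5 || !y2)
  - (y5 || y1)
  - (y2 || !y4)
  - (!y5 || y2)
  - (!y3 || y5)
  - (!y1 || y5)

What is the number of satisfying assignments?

Satisfying assignments:
  y1=1 y2=1 y3=0 y4=1 y5=1
  y1=1 y2=1 y3=1 y4=0 y5=1
  y1=1 y2=1 y3=1 y4=1 y5=1
That's 3 in total.

3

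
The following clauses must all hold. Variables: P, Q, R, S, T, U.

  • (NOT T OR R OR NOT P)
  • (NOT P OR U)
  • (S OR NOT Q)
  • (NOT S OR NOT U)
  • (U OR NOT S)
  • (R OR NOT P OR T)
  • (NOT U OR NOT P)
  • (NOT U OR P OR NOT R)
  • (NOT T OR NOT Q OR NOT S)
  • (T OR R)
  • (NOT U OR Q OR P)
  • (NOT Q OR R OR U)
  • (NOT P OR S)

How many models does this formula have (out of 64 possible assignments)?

3

Satisfying assignments:
  P=F Q=F R=F S=F T=T U=F
  P=F Q=F R=T S=F T=F U=F
  P=F Q=F R=T S=F T=T U=F
That's 3 in total.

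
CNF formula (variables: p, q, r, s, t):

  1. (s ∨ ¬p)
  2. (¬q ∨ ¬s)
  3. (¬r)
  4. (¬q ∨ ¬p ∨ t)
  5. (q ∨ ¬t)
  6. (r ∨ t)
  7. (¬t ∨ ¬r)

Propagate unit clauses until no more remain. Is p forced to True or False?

False

(¬r) stands alone — r = False.
(t ∨ r) with r = False leaves only t, so t = True.
In (q ∨ ¬t), ¬t is now false; q must hold, so q = True.
(¬s ∨ ¬q): since q = True, the clause reduces to (¬s). s = False.
(s ∨ ¬p) with s = False leaves only ¬p, so p = False.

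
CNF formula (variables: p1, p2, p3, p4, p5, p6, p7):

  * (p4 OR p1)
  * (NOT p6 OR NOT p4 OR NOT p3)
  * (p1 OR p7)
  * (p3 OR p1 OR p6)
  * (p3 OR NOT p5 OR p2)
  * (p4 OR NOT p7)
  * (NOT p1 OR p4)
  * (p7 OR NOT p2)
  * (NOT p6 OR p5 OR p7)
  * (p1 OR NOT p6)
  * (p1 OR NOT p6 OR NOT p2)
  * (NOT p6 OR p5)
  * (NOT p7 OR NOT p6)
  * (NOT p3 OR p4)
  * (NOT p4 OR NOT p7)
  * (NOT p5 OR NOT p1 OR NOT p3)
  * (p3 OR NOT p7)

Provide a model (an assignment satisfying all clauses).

p1=True, p2=False, p3=False, p4=True, p5=False, p6=False, p7=False

Branch on p1: take p1 = True.
  then p4 is forced to True.
  then p7 is forced to False.
  then p2 is forced to False.
Try p3 = False.
  then p5 is forced to False.
  then p6 is forced to False.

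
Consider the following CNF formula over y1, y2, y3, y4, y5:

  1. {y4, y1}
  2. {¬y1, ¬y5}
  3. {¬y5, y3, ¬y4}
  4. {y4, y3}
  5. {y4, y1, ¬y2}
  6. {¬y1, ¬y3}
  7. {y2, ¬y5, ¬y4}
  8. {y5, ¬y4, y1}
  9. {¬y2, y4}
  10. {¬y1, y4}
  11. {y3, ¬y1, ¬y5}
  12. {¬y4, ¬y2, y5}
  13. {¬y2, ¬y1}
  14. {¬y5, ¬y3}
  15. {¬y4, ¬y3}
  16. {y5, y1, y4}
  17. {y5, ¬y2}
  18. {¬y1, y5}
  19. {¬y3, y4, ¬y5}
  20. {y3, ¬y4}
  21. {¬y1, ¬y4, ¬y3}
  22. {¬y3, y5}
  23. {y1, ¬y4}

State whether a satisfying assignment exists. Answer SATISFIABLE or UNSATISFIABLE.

UNSATISFIABLE

y4 = True:
  propagation gives y3=False; an empty clause results — contradiction.
y4 = False:
  propagation gives y1=True; an empty clause results — contradiction.
Every branch closes, so no satisfying assignment exists.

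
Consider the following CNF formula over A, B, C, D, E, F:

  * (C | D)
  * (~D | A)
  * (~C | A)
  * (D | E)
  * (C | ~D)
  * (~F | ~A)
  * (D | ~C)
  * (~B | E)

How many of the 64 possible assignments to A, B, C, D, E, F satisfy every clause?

3

The models are:
  A=T B=F C=T D=T E=F F=F
  A=T B=F C=T D=T E=T F=F
  A=T B=T C=T D=T E=T F=F
That's 3 in total.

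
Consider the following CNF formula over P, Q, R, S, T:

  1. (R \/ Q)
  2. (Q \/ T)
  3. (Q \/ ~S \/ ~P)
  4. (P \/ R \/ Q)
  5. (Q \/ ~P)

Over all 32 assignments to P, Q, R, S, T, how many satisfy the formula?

Case analysis on Q and P:
  Q=T, P=T: R, S, T free → 2^3 = 8.
  Q=T, P=F: R, S, T free → 2^3 = 8.
  Q=F, P=T: a clause becomes empty — 0.
  Q=F, P=F: remaining (R,S,T) ∈ {(T,F,T); (T,T,T)} — 2.
Total: 8 + 8 + 0 + 2 = 18.

18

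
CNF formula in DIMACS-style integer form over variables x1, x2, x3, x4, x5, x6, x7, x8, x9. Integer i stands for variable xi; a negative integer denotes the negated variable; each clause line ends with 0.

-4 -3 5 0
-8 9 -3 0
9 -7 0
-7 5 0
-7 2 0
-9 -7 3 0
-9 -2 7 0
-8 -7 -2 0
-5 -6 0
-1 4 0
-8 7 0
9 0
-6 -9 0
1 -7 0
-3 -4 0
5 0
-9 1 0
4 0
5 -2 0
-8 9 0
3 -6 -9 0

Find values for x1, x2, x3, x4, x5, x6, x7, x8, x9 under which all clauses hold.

x1=True, x2=False, x3=False, x4=True, x5=True, x6=False, x7=False, x8=False, x9=True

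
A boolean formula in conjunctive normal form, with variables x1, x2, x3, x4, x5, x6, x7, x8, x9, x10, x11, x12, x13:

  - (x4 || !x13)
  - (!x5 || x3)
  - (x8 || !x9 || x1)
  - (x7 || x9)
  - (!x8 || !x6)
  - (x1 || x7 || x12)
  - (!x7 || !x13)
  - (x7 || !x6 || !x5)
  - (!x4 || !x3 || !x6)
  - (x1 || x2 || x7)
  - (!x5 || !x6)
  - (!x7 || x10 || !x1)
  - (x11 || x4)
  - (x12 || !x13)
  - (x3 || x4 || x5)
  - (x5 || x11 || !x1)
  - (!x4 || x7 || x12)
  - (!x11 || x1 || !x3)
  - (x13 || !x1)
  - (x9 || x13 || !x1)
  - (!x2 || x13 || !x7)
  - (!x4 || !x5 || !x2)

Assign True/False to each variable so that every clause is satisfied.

x1=F, x2=T, x3=F, x4=T, x5=F, x6=F, x7=F, x8=T, x9=T, x10=T, x11=T, x12=T, x13=F

Pure literal: x6 appears only negated; assign x6 = False.
Pure literal: x10 appears only positively; assign x10 = True.
Try x1 = False.
Set x2 = True and propagate.
The remaining clauses are satisfied by x3 = False, x4 = True, x5 = False, x7 = False, x8 = True, x9 = True, x11 = True, x12 = True, x13 = False.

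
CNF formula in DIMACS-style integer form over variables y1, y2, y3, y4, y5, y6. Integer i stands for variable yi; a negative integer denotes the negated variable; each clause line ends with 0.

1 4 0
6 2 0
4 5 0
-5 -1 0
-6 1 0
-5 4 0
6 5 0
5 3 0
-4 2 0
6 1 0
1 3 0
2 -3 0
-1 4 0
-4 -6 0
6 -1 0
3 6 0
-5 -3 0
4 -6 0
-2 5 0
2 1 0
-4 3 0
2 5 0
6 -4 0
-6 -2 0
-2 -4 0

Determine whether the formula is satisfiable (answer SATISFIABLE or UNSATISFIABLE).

y4 = True:
  propagation gives y2=True; an empty clause results — contradiction.
y4 = False:
  propagation gives y1=True; an empty clause results — contradiction.
Every branch closes, so no satisfying assignment exists.

UNSATISFIABLE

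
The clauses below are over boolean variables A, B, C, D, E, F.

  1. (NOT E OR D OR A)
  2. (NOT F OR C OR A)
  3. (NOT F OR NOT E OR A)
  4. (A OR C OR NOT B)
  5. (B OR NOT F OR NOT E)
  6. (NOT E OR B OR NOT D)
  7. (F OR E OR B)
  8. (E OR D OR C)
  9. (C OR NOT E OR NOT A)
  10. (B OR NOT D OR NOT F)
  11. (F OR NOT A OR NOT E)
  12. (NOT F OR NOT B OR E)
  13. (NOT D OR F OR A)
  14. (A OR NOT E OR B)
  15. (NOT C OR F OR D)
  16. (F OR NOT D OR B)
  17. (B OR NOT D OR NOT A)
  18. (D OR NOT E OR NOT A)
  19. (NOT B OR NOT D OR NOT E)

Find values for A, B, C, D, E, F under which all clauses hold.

A=True, B=True, C=True, D=True, E=False, F=False

Check each clause:
  1. (A OR D OR NOT E) — A is true.
  2. (NOT F OR A OR C) — A is true.
  3. (NOT E OR NOT F OR A) — A is true.
  4. (NOT B OR A OR C) — A is true.
  5. (B OR NOT E OR NOT F) — NOT F is true.
  6. (B OR NOT D OR NOT E) — B is true.
  7. (B OR F OR E) — B is true.
  8. (D OR E OR C) — C is true.
  9. (NOT A OR NOT E OR C) — C is true.
  10. (NOT D OR B OR NOT F) — B is true.
  11. (NOT A OR NOT E OR F) — NOT E is true.
  12. (E OR NOT F OR NOT B) — NOT F is true.
  13. (A OR F OR NOT D) — A is true.
  14. (A OR B OR NOT E) — A is true.
  15. (NOT C OR F OR D) — D is true.
  16. (F OR B OR NOT D) — B is true.
  17. (NOT D OR NOT A OR B) — B is true.
  18. (NOT A OR NOT E OR D) — NOT E is true.
  19. (NOT B OR NOT D OR NOT E) — NOT E is true.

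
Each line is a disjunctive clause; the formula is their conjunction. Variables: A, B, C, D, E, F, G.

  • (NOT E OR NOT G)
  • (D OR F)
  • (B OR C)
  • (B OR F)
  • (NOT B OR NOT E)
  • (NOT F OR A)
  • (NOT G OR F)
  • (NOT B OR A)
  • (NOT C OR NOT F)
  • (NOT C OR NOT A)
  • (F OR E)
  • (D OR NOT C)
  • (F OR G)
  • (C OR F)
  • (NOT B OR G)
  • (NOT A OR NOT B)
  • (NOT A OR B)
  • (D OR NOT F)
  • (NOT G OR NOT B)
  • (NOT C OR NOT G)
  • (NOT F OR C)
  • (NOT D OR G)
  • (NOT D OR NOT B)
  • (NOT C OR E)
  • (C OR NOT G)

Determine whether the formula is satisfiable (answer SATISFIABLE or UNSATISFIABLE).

UNSATISFIABLE

F = True:
  propagation gives A=True, C=False; an empty clause results — contradiction.
F = False:
  propagation gives D=True, B=True; an empty clause results — contradiction.
Every branch closes, so no satisfying assignment exists.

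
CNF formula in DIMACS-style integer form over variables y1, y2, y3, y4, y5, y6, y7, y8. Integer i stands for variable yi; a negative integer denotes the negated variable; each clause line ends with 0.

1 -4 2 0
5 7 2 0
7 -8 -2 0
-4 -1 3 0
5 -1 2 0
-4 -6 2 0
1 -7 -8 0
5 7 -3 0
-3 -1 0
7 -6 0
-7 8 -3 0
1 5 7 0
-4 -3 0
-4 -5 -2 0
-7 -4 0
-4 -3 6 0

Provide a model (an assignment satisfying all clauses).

y1=T, y2=T, y3=F, y4=F, y5=T, y6=T, y7=T, y8=T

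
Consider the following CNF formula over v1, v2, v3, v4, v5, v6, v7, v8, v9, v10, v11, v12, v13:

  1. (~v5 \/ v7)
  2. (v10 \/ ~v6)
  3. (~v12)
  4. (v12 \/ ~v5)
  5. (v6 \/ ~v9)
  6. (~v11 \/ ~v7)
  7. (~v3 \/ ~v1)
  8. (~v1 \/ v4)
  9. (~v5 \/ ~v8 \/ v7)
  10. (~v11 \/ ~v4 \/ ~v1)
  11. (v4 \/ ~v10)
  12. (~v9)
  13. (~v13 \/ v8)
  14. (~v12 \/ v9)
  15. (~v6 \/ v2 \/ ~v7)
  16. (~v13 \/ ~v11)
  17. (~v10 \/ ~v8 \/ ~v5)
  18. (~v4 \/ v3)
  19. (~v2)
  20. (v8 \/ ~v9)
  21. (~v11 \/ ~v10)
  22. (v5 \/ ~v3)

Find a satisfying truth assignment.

Unit propagation: (~v12) forces v12 = False.
Unit propagation: (~v5) forces v5 = False.
Unit propagation: (~v9) forces v9 = False.
(~v2) is a unit clause, so v2 = False.
The clause (~v3) is unit: v3 must be False.
(~v4) is a unit clause, so v4 = False.
The clause (~v1) is unit: v1 must be False.
The clause (~v10) is unit: v10 must be False.
(~v6) is a unit clause, so v6 = False.
v7 occurs only negated in the remaining clauses — set v7 = False.
Pure literal: v8 appears only positively; assign v8 = True.
Try v11 = False.
v13 is now unconstrained; take v13 = True.
Every clause has at least one true literal under this assignment.

v1 = False, v2 = False, v3 = False, v4 = False, v5 = False, v6 = False, v7 = False, v8 = True, v9 = False, v10 = False, v11 = False, v12 = False, v13 = True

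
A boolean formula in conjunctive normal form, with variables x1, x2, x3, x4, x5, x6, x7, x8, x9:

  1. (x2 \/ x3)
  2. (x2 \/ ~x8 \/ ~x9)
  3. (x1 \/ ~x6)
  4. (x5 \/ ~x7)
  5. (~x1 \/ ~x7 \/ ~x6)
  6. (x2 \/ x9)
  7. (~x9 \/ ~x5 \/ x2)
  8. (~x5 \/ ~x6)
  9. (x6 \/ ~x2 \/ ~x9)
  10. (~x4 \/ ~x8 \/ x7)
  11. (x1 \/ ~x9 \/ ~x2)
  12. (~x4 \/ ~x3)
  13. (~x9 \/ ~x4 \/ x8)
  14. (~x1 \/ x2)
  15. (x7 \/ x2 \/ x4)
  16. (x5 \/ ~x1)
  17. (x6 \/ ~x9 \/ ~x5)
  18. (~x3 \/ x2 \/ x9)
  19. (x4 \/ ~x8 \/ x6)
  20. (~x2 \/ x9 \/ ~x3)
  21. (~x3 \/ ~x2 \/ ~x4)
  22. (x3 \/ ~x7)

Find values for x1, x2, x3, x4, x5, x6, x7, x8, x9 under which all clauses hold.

x1=T, x2=T, x3=F, x4=F, x5=T, x6=F, x7=F, x8=F, x9=F

Branch on x1: take x1 = True.
  then x2 is forced to True.
  then x5 is forced to True.
  then x6 is forced to False.
  then x9 is forced to False.
  then x3 is forced to False.
  then x7 is forced to False.
Try x4 = False.
  then x8 is forced to False.
Every clause has at least one true literal under this assignment.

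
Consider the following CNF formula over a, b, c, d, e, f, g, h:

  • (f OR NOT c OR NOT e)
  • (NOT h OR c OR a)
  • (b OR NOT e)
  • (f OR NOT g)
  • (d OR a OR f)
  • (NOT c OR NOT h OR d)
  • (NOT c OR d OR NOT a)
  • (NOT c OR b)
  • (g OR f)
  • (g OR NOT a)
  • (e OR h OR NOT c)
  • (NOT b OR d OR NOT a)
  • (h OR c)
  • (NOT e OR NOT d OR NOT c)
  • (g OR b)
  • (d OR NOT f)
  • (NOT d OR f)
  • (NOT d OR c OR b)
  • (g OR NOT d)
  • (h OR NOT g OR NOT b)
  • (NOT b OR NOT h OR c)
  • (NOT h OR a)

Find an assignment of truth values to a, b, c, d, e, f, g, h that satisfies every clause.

a = True, b = True, c = True, d = True, e = False, f = True, g = True, h = True

Branch on a: take a = True.
  then g is forced to True.
  then f is forced to True.
  then d is forced to True.
For the remaining variables, b = True, c = True, e = False, h = True works.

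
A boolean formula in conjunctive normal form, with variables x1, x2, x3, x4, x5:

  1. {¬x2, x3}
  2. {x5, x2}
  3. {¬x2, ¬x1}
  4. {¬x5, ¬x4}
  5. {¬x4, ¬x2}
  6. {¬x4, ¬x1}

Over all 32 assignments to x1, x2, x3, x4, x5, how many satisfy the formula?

6

The models are:
  x1=F x2=F x3=F x4=F x5=T
  x1=F x2=F x3=T x4=F x5=T
  x1=F x2=T x3=T x4=F x5=F
  x1=F x2=T x3=T x4=F x5=T
  x1=T x2=F x3=F x4=F x5=T
  x1=T x2=F x3=T x4=F x5=T
Count: 6.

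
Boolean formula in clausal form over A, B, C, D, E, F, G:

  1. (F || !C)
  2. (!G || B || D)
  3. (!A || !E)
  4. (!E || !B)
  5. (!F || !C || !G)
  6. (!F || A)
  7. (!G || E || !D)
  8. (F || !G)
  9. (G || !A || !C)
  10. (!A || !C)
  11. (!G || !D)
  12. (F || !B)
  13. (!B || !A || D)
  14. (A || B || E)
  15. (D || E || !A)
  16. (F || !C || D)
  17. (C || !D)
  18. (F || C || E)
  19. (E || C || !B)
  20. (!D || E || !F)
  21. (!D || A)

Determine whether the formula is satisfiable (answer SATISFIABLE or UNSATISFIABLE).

SATISFIABLE

Branch on A: take A = False.
  then F is forced to False.
  then C is forced to False.
  then G is forced to False.
  then B is forced to False.
  then E is forced to True.
  then D is forced to False.
So A=0  B=0  C=0  D=0  E=1  F=0  G=0 is a satisfying assignment.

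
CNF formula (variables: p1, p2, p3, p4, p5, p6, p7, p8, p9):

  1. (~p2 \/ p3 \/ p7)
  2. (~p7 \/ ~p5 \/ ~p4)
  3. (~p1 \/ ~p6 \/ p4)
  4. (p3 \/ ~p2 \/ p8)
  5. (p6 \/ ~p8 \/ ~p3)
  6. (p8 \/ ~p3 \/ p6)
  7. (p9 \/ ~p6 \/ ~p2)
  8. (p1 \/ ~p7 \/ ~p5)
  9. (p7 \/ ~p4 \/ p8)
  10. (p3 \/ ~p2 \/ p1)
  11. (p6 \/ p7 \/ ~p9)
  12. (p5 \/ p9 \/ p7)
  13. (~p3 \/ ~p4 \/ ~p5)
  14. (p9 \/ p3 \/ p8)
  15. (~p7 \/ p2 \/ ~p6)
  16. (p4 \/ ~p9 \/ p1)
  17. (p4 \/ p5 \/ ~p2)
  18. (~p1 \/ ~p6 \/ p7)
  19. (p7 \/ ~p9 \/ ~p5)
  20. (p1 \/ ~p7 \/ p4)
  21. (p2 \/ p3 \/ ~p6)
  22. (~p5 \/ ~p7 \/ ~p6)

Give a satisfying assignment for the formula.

p1 = True, p2 = False, p3 = False, p4 = False, p5 = True, p6 = False, p7 = True, p8 = True, p9 = False

Check each clause:
  1. (p7 \/ ~p2 \/ p3) — ~p2 is true.
  2. (~p7 \/ ~p5 \/ ~p4) — ~p4 is true.
  3. (~p6 \/ p4 \/ ~p1) — ~p6 is true.
  4. (~p2 \/ p3 \/ p8) — p8 is true.
  5. (~p8 \/ p6 \/ ~p3) — ~p3 is true.
  6. (p6 \/ ~p3 \/ p8) — p8 is true.
  7. (~p2 \/ p9 \/ ~p6) — ~p6 is true.
  8. (~p7 \/ p1 \/ ~p5) — p1 is true.
  9. (p8 \/ ~p4 \/ p7) — p8 is true.
  10. (~p2 \/ p1 \/ p3) — p1 is true.
  11. (p6 \/ p7 \/ ~p9) — ~p9 is true.
  12. (p5 \/ p7 \/ p9) — p5 is true.
  13. (~p3 \/ ~p4 \/ ~p5) — ~p4 is true.
  14. (p9 \/ p8 \/ p3) — p8 is true.
  15. (p2 \/ ~p6 \/ ~p7) — ~p6 is true.
  16. (p4 \/ p1 \/ ~p9) — p1 is true.
  17. (p4 \/ p5 \/ ~p2) — p5 is true.
  18. (~p1 \/ ~p6 \/ p7) — ~p6 is true.
  19. (p7 \/ ~p5 \/ ~p9) — p7 is true.
  20. (p4 \/ p1 \/ ~p7) — p1 is true.
  21. (~p6 \/ p2 \/ p3) — ~p6 is true.
  22. (~p6 \/ ~p5 \/ ~p7) — ~p6 is true.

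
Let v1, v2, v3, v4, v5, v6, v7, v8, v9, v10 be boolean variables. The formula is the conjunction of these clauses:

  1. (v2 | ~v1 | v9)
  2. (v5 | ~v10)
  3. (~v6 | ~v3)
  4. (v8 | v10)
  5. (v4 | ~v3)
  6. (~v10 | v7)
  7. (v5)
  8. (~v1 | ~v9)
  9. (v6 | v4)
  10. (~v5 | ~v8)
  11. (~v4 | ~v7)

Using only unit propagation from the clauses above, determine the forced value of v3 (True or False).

False

Unit clause (v5) sets v5 = True.
(~v8 | ~v5) with v5 = True leaves only ~v8, so v8 = False.
(v10 | v8) with v8 = False leaves only v10, so v10 = True.
From (~v10 | v7) and v10 = True: v7 = True.
From (~v7 | ~v4) and v7 = True: v4 = False.
In (~v3 | v4), v4 is now false; ~v3 must hold, so v3 = False.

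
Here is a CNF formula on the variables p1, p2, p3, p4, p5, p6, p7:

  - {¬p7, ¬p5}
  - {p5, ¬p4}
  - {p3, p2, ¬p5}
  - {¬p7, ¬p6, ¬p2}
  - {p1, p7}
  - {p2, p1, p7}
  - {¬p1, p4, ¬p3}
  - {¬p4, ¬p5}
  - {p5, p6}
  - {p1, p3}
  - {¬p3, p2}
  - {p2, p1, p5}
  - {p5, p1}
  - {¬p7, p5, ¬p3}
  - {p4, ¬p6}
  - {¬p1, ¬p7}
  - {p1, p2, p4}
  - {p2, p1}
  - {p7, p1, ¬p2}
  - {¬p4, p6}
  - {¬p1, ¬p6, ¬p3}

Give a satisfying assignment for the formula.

p1 = True, p2 = True, p3 = False, p4 = False, p5 = True, p6 = False, p7 = False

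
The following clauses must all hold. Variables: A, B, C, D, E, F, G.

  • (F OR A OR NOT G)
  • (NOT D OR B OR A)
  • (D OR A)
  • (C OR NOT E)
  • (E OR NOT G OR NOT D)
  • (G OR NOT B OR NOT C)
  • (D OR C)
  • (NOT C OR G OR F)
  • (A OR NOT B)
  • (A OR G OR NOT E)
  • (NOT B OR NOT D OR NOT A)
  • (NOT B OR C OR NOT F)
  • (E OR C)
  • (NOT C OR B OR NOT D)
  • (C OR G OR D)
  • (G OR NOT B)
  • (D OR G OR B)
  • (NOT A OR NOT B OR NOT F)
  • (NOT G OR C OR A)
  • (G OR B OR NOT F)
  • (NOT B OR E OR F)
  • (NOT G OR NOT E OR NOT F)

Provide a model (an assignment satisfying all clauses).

A=T, B=F, C=T, D=F, E=F, F=T, G=T

Branch on A: take A = True.
Try B = False.
Set C = True and propagate.
  then D is forced to False.
  then G is forced to True.
The remaining clauses are satisfied by E = False, F = True.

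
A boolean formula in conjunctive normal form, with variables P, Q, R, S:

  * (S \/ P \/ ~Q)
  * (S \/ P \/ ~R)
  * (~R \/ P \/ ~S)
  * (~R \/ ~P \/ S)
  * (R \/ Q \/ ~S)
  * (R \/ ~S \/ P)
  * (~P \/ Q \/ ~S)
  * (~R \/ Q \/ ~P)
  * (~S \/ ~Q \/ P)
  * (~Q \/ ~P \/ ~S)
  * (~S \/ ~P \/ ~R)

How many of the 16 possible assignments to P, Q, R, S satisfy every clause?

3

The models are:
  P=0 Q=0 R=0 S=0
  P=1 Q=0 R=0 S=0
  P=1 Q=1 R=0 S=0
That's 3 in total.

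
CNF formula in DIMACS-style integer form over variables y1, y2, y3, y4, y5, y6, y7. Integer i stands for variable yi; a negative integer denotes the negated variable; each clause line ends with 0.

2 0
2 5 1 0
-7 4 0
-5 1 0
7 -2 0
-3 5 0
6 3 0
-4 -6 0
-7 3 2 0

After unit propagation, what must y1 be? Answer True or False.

True

(y2) is a unit clause: y2 = True.
From (y7 \/ ~y2) and y2 = True: y7 = True.
In (y4 \/ ~y7), ~y7 is now false; y4 must hold, so y4 = True.
(~y6 \/ ~y4): since y4 = True, the clause reduces to (~y6). y6 = False.
From (y3 \/ y6) and y6 = False: y3 = True.
(~y3 \/ y5) with y3 = True leaves only y5, so y5 = True.
In (~y5 \/ y1), ~y5 is now false; y1 must hold, so y1 = True.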